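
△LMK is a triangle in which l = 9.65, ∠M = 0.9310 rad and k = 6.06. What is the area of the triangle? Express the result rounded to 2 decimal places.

area ≈ 23.46

Area = ½·k·l·sin M ≈ 23.456.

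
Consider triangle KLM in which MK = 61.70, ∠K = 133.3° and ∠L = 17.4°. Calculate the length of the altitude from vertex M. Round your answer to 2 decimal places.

The third angle is ∠M = 180° − ∠K − ∠L = 29.30°.
Law of sines: LM = MK·sin K/sin L ≈ 150.16.
Law of sines: KL = MK·sin M/sin L ≈ 100.97.
Area = ½·MK·LM·sin M ≈ 2267.
The altitude from M has length 2·area/KL ≈ 44.904.

44.90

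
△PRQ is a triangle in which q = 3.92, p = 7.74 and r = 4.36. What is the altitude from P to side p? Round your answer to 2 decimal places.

Semiperimeter s = (7.74 + 4.36 + 3.92)/2 = 8.01.
Heron's formula: area = √(8.01·0.27·3.65·4.09) ≈ 5.6821.
The altitude from P has length 2·area/p ≈ 1.4682.

h_P ≈ 1.47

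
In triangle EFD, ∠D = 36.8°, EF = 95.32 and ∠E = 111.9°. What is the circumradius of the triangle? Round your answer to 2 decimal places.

R ≈ 79.56

The third angle is ∠F = 180° − ∠D − ∠E = 31.30°.
Law of sines: FD = EF·sin E/sin D ≈ 147.64.
Law of sines: DE = EF·sin F/sin D ≈ 82.669.
Circumradius = EF/(2 sin D) ≈ 79.563.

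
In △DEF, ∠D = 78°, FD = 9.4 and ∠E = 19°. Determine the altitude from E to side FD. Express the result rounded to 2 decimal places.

The third angle is ∠F = 180° − ∠D − ∠E = 83.00°.
Law of sines: EF = FD·sin D/sin E ≈ 28.242.
Law of sines: DE = FD·sin F/sin E ≈ 28.657.
Area = ½·FD·EF·sin F ≈ 131.75.
The altitude from E has length 2·area/FD ≈ 28.031.

28.03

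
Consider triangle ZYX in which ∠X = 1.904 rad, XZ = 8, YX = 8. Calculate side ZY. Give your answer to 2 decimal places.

13.03

By the law of cosines, ZY² = YX² + XZ² − 2·YX·XZ·cos X = 169.87, so ZY ≈ 13.033.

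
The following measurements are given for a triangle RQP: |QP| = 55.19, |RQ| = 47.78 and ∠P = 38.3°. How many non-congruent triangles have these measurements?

2

|QP|·sin P = 55.19·sin(38.3°) ≈ 34.21.
Since |QP| sin P < |RQ| < |QP| (34.21 < 47.78 < 55.19), two triangles exist.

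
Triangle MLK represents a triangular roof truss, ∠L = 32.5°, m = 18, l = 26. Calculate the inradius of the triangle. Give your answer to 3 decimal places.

r ≈ 4.564

Law of sines: sin M = m·sin L/l ≈ 0.37198.
Since l ≥ m, only the acute value applies: ∠M ≈ 21.84°.
Then ∠K = 180° − ∠L − ∠M ≈ 125.66°.
Law of sines gives k = l·sin K/sin L ≈ 39.315.
Area = ½·l·m·sin K ≈ 190.12.
Semiperimeter s = (18+26+39.315)/2 = 41.658.
Inradius = area/s = 190.12/41.658 ≈ 4.5638.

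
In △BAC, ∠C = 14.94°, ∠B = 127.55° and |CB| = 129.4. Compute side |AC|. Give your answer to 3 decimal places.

The third angle is ∠A = 180° − ∠C − ∠B = 37.51°.
Law of sines: |AC| = |CB|·sin B/sin A ≈ 168.49.

168.486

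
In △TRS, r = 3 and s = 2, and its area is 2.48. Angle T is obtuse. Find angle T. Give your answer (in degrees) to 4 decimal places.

From area = ½·r·s·sin T, we get sin T = 2·area/(r·s) ≈ 0.82667.
Taking the obtuse solution, ∠T ≈ 124.24°.

∠T ≈ 124.2422°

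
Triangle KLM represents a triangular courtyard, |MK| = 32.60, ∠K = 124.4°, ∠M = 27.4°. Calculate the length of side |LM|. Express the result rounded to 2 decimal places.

The third angle is ∠L = 180° − ∠M − ∠K = 28.20°.
Law of sines: |LM| = |MK|·sin K/sin L ≈ 56.922.

56.92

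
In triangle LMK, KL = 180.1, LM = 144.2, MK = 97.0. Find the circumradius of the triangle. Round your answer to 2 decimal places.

By the law of cosines, cos L = (KL² + LM² − MK²) / (2·KL·LM) ≈ 0.84366, so ∠L ≈ 32.47°.
Circumradius = MK/(2 sin L) ≈ 90.338.

R ≈ 90.34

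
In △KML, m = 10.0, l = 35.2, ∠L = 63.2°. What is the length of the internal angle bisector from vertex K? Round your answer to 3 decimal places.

Law of sines: sin M = m·sin L/l ≈ 0.25358.
Since l ≥ m, only the acute value applies: ∠M ≈ 14.69°.
Then ∠K = 180° − ∠L − ∠M ≈ 102.11°.
Law of sines gives k = l·sin K/sin L ≈ 38.558.
The bisector from K has length 2·m·l·cos(∠K/2)/(m+l) ≈ 9.7901.

9.790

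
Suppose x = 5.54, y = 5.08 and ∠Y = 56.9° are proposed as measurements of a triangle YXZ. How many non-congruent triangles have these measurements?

2

x·sin Y = 5.54·sin(56.9°) ≈ 4.641.
Since x sin Y < y < x (4.641 < 5.08 < 5.54), two triangles exist.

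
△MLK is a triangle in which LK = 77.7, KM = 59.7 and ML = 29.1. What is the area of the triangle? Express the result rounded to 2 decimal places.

Semiperimeter s = (77.7 + 59.7 + 29.1)/2 = 83.25.
Heron's formula: area = √(83.25·5.55·23.55·54.15) ≈ 767.6.

767.60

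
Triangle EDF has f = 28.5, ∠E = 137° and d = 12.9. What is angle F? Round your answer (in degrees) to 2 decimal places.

∠F ≈ 29.94°

By the law of cosines, e² = d² + f² − 2·d·f·cos E = 1516.4, so e ≈ 38.941.
Law of cosines again: cos F = (e² + d² − f²)/(2·e·d) ≈ 0.86652, so ∠F ≈ 29.94°.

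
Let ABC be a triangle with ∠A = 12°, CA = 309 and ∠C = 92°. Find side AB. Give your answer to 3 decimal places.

318.266

The third angle is ∠B = 180° − ∠C − ∠A = 76.00°.
Law of sines: AB = CA·sin C/sin B ≈ 318.27.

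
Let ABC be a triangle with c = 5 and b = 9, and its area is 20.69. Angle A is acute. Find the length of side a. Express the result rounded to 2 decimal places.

From area = ½·b·c·sin A, we get sin A = 2·area/(b·c) ≈ 0.91956.
Taking the acute solution, ∠A ≈ 66.86°.
Law of cosines then gives a ≈ 8.4044.

8.40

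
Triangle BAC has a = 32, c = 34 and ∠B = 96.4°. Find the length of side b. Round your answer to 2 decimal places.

49.22

By the law of cosines, b² = a² + c² − 2·a·c·cos B = 2422.6, so b ≈ 49.219.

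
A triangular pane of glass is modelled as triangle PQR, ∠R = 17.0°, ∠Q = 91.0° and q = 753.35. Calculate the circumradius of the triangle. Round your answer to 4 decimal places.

376.7324

The third angle is ∠P = 180° − ∠Q − ∠R = 72.00°.
Law of sines: p = q·sin P/sin Q ≈ 716.59.
Law of sines: r = q·sin R/sin Q ≈ 220.29.
Circumradius = q/(2 sin Q) ≈ 376.73.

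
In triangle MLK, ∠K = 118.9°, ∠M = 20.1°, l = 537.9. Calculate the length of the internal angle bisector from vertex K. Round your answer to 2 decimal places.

187.97

The third angle is ∠L = 180° − ∠K − ∠M = 41.00°.
Law of sines: m = l·sin M/sin L ≈ 281.77.
Law of sines: k = l·sin K/sin L ≈ 717.79.
The bisector from K has length 2·m·l·cos(∠K/2)/(m+l) ≈ 187.97.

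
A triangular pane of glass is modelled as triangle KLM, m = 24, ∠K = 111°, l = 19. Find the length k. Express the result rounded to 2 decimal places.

By the law of cosines, k² = l² + m² − 2·l·m·cos K = 1263.8, so k ≈ 35.55.

35.55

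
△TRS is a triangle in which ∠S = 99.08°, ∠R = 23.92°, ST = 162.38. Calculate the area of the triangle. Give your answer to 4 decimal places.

26927.8183

The third angle is ∠T = 180° − ∠R − ∠S = 57.00°.
Law of sines: RS = ST·sin T/sin R ≈ 335.87.
Law of sines: TR = ST·sin S/sin R ≈ 395.46.
Area = ½·ST·RS·sin S ≈ 26928.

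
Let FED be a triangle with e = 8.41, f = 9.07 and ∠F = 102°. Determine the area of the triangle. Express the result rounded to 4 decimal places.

area ≈ 8.5211

Law of sines: sin E = e·sin F/f ≈ 0.90697.
Since f ≥ e, only the acute value applies: ∠E ≈ 65.09°.
Then ∠D = 180° − ∠F − ∠E ≈ 12.91°.
Law of sines gives d = f·sin D/sin F ≈ 2.0717.
Area = ½·f·e·sin D ≈ 8.5211.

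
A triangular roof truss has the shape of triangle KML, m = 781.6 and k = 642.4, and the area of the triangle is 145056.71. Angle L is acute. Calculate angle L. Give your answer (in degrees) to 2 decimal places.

∠L ≈ 35.30°

From area = ½·k·m·sin L, we get sin L = 2·area/(k·m) ≈ 0.57780.
Taking the acute solution, ∠L ≈ 35.30°.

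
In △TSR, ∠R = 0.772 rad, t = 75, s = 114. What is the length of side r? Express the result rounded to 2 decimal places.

By the law of cosines, r² = t² + s² − 2·t·s·cos R = 6368.6, so r ≈ 79.803.

79.80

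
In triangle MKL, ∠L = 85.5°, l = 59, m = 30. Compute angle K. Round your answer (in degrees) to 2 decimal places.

Law of sines: sin M = m·sin L/l ≈ 0.50691.
Since l ≥ m, only the acute value applies: ∠M ≈ 30.46°.
Then ∠K = 180° − ∠L − ∠M ≈ 64.04°.

∠K ≈ 64.04°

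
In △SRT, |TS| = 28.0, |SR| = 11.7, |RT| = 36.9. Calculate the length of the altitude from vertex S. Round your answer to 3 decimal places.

Semiperimeter s = (36.9 + 28 + 11.7)/2 = 38.3.
Heron's formula: area = √(38.3·1.4·10.3·26.6) ≈ 121.21.
The altitude from S has length 2·area/|RT| ≈ 6.5694.

h_S ≈ 6.569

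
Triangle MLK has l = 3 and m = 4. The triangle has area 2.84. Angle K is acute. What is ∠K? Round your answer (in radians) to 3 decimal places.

0.493

From area = ½·m·l·sin K, we get sin K = 2·area/(m·l) ≈ 0.47333.
Taking the acute solution, ∠K ≈ 0.493 rad.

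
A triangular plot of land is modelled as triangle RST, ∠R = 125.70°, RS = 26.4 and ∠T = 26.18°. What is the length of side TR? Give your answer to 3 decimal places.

28.203

The third angle is ∠S = 180° − ∠T − ∠R = 28.12°.
Law of sines: TR = RS·sin S/sin T ≈ 28.203.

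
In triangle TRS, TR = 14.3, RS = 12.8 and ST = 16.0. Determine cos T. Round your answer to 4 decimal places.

By the law of cosines, cos T = (ST² + TR² − RS²) / (2·ST·TR) ≈ 0.64827, so ∠T ≈ 49.59°.

cos T ≈ 0.6483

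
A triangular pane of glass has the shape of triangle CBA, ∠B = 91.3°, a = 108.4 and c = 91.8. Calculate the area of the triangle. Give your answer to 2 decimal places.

4974.28

Area = ½·a·c·sin B ≈ 4974.3.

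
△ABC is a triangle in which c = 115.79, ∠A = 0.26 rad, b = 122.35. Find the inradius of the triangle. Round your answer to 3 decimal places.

r ≈ 13.505

By the law of cosines, a² = b² + c² − 2·b·c·cos A = 995.33, so a ≈ 31.549.
Area = ½·b·c·sin A ≈ 1821.
Semiperimeter s = (31.549+122.35+115.79)/2 = 134.84.
Inradius = area/s = 1821/134.84 ≈ 13.505.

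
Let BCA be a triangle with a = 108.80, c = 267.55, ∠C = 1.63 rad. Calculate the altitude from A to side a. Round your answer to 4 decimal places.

Law of sines: sin A = a·sin C/c ≈ 0.40594.
Since c ≥ a, only the acute value applies: ∠A ≈ 0.418 rad.
Then ∠B = π − ∠C − ∠A ≈ 1.094 rad.
Law of sines gives b = c·sin B/sin C ≈ 238.08.
Area = ½·c·a·sin B ≈ 12929.
The altitude from A has length 2·area/a ≈ 237.66.

237.6591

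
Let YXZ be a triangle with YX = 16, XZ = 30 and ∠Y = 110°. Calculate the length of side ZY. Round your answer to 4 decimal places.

Law of sines: sin Z = YX·sin Y/XZ ≈ 0.50117.
Since XZ ≥ YX, only the acute value applies: ∠Z ≈ 30.08°.
Then ∠X = 180° − ∠Y − ∠Z ≈ 39.92°.
Law of sines gives ZY = XZ·sin X/sin Y ≈ 20.488.

20.4882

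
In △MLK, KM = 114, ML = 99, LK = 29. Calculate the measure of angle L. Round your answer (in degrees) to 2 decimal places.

∠L ≈ 114.20°

By the law of cosines, cos L = (ML² + LK² − KM²) / (2·ML·LK) ≈ -0.40996, so ∠L ≈ 114.20°.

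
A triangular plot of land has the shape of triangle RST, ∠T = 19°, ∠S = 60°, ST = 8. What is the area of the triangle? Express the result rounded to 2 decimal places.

The third angle is ∠R = 180° − ∠S − ∠T = 101.00°.
Law of sines: TR = ST·sin S/sin R ≈ 7.0579.
Law of sines: RS = ST·sin T/sin R ≈ 2.6533.
Area = ½·ST·TR·sin T ≈ 9.1913.

area ≈ 9.19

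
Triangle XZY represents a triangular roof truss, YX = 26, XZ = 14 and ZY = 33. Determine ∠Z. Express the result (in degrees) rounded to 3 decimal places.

48.769

By the law of cosines, cos Z = (XZ² + ZY² − YX²) / (2·XZ·ZY) ≈ 0.65909, so ∠Z ≈ 48.77°.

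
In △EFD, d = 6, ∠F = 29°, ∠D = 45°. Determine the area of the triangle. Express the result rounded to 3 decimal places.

11.863

The third angle is ∠E = 180° − ∠F − ∠D = 106.00°.
Law of sines: e = d·sin E/sin D ≈ 8.1566.
Law of sines: f = d·sin F/sin D ≈ 4.1137.
Area = ½·d·e·sin F ≈ 11.863.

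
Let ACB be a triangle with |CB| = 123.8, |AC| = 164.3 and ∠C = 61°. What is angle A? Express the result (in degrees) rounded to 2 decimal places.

By the law of cosines, |BA|² = |AC|² + |CB|² − 2·|AC|·|CB|·cos C = 22599, so |BA| ≈ 150.33.
Law of cosines again: cos A = (|BA|² + |AC|² − |CB|²)/(2·|BA|·|AC|) ≈ 0.69369, so ∠A ≈ 46.08°.

∠A ≈ 46.08°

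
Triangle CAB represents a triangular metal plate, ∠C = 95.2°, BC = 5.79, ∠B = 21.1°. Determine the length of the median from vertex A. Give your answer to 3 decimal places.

m_A ≈ 3.874

The third angle is ∠A = 180° − ∠B − ∠C = 63.70°.
Law of sines: AB = BC·sin C/sin A ≈ 6.432.
Law of sines: CA = BC·sin B/sin A ≈ 2.3251.
Median from A: ½√(2·CA² + 2·AB² − BC²) ≈ 3.8739.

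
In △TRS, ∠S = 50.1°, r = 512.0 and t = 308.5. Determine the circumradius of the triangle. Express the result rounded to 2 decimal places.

256.33

By the law of cosines, s² = t² + r² − 2·t·r·cos S = 1.5468e+05, so s ≈ 393.29.
Area = ½·t·r·sin S ≈ 60588.
Circumradius = s/(2 sin S) ≈ 256.33.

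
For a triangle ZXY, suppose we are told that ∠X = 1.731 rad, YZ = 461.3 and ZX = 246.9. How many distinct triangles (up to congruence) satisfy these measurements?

ZX·sin X = 246.9·sin(1.731 rad) ≈ 243.7.
Since ∠X is not acute, a triangle exists only if YZ > ZX; here YZ > ZX, so there is exactly one triangle.

1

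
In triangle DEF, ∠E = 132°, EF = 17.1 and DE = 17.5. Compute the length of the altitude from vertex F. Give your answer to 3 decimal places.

By the law of cosines, FD² = DE² + EF² − 2·DE·EF·cos E = 999.13, so FD ≈ 31.609.
Area = ½·DE·EF·sin E ≈ 111.19.
The altitude from F has length 2·area/DE ≈ 12.708.

h_F ≈ 12.708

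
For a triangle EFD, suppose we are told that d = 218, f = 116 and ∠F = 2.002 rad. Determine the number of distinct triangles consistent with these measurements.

0

d·sin F = 218·sin(2.002 rad) ≈ 198.
Since ∠F is not acute, a triangle exists only if f > d; here f ≤ d, so there is no triangle.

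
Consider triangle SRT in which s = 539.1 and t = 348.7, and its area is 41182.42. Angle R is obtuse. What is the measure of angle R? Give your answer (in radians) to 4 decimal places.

2.6881

From area = ½·t·s·sin R, we get sin R = 2·area/(t·s) ≈ 0.43815.
Taking the obtuse solution, ∠R ≈ 2.6881 rad.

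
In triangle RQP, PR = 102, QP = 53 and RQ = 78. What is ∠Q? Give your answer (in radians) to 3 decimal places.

1.755

By the law of cosines, cos Q = (RQ² + QP² − PR²) / (2·RQ·QP) ≈ -0.18275, so ∠Q ≈ 1.755 rad.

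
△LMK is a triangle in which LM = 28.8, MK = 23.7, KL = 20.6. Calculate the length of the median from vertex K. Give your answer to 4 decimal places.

Median from K: ½√(2·MK² + 2·KL² − LM²) ≈ 16.902.

16.9016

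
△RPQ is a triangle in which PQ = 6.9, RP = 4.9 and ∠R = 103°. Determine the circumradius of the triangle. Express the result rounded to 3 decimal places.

Law of sines: sin Q = RP·sin R/PQ ≈ 0.69194.
Since PQ ≥ RP, only the acute value applies: ∠Q ≈ 43.78°.
Then ∠P = 180° − ∠R − ∠Q ≈ 33.22°.
Law of sines gives QR = PQ·sin P/sin R ≈ 3.8792.
Circumradius = PQ/(2 sin R) ≈ 3.5407.

3.541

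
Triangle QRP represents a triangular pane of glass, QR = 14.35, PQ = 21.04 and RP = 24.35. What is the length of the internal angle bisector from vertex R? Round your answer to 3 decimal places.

By the law of cosines, cos R = (QR² + RP² − PQ²) / (2·QR·RP) ≈ 0.50965, so ∠R ≈ 59.36°.
The bisector from R has length 2·QR·RP·cos(∠R/2)/(QR+RP) ≈ 15.689.

15.689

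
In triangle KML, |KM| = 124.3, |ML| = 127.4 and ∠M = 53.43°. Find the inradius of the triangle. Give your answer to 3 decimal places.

r ≈ 34.855

By the law of cosines, |LK|² = |KM|² + |ML|² − 2·|KM|·|ML|·cos M = 12811, so |LK| ≈ 113.19.
Area = ½·|KM|·|ML|·sin M ≈ 6359.1.
Semiperimeter s = (127.4+113.19+124.3)/2 = 182.44.
Inradius = area/s = 6359.1/182.44 ≈ 34.855.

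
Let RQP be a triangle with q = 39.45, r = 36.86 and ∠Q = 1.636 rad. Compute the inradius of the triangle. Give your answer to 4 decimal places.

4.9478

Law of sines: sin R = r·sin Q/q ≈ 0.93236.
Since q ≥ r, only the acute value applies: ∠R ≈ 1.201 rad.
Then ∠P = π − ∠Q − ∠R ≈ 0.305 rad.
Law of sines gives p = q·sin P/sin Q ≈ 11.861.
Area = ½·q·r·sin P ≈ 218.12.
Semiperimeter s = (36.86+39.45+11.861)/2 = 44.085.
Inradius = area/s = 218.12/44.085 ≈ 4.9478.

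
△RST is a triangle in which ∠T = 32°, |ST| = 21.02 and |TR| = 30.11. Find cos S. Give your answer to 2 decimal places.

By the law of cosines, |RS|² = |ST|² + |TR|² − 2·|ST|·|TR|·cos T = 274.97, so |RS| ≈ 16.582.
Law of cosines again: cos S = (|RS|² + |ST|² − |TR|²)/(2·|RS|·|ST|) ≈ -0.27226, so ∠S ≈ 105.80°.

cos S ≈ -0.27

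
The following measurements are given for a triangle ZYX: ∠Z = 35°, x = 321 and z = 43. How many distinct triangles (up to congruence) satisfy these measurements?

x·sin Z = 321·sin(35°) ≈ 184.1.
Since z = 43 < 184.1 = x sin Z, no triangle exists.

0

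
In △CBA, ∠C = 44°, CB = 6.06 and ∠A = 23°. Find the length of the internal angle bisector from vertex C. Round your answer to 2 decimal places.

The third angle is ∠B = 180° − ∠A − ∠C = 113.00°.
Law of sines: BA = CB·sin C/sin A ≈ 10.774.
Law of sines: AC = CB·sin B/sin A ≈ 14.276.
The bisector from C has length 2·AC·CB·cos(∠C/2)/(AC+CB) ≈ 7.8889.

7.89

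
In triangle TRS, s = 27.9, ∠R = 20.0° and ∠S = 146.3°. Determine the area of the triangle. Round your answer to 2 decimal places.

The third angle is ∠T = 180° − ∠R − ∠S = 13.70°.
Law of sines: t = s·sin T/sin S ≈ 11.909.
Law of sines: r = s·sin R/sin S ≈ 17.198.
Area = ½·s·t·sin R ≈ 56.821.

area ≈ 56.82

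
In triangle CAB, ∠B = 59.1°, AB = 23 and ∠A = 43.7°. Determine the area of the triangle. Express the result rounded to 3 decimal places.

The third angle is ∠C = 180° − ∠A − ∠B = 77.20°.
Law of sines: BC = AB·sin A/sin C ≈ 16.295.
Law of sines: CA = AB·sin B/sin C ≈ 20.238.
Area = ½·AB·BC·sin B ≈ 160.8.

160.797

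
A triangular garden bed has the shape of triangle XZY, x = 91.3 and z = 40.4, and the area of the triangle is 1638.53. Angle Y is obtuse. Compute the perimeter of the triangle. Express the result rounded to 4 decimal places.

perimeter ≈ 247.2584

From area = ½·x·z·sin Y, we get sin Y = 2·area/(x·z) ≈ 0.88845.
Taking the obtuse solution, ∠Y ≈ 117.32°.
Law of cosines then gives y ≈ 115.56.
Perimeter = 91.3 + 40.4 + 115.56 = 247.26.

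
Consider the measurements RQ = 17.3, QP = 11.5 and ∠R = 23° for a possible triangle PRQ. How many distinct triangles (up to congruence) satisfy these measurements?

2

RQ·sin R = 17.3·sin(23°) ≈ 6.76.
Since RQ sin R < QP < RQ (6.76 < 11.5 < 17.3), two triangles exist.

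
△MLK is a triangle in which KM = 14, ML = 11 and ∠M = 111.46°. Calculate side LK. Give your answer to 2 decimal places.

By the law of cosines, LK² = KM² + ML² − 2·KM·ML·cos M = 429.68, so LK ≈ 20.729.

20.73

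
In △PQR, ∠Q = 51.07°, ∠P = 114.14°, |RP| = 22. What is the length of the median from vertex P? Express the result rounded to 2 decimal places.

The third angle is ∠R = 180° − ∠P − ∠Q = 14.79°.
Law of sines: |QR| = |RP|·sin P/sin Q ≈ 25.808.
Law of sines: |PQ| = |RP|·sin R/sin Q ≈ 7.2194.
Median from P: ½√(2·|RP|² + 2·|PQ|² − |QR|²) ≈ 10.077.

m_P ≈ 10.08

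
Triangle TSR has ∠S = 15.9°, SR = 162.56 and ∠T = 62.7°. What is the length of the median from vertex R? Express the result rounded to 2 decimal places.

The third angle is ∠R = 180° − ∠T − ∠S = 101.40°.
Law of sines: RT = SR·sin S/sin T ≈ 50.117.
Law of sines: TS = SR·sin R/sin T ≈ 179.33.
Median from R: ½√(2·SR² + 2·RT² − TS²) ≈ 80.182.

m_R ≈ 80.18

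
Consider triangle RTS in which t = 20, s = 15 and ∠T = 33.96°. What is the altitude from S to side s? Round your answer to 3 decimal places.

Law of sines: sin S = s·sin T/t ≈ 0.41896.
Since t ≥ s, only the acute value applies: ∠S ≈ 24.77°.
Then ∠R = 180° − ∠T − ∠S ≈ 121.27°.
Law of sines gives r = t·sin R/sin T ≈ 30.602.
Area = ½·t·s·sin R ≈ 128.21.
The altitude from S has length 2·area/s ≈ 17.094.

17.094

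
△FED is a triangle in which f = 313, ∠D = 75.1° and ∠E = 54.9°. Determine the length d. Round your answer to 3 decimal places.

The third angle is ∠F = 180° − ∠E − ∠D = 50.00°.
Law of sines: d = f·sin D/sin F ≈ 394.85.

394.854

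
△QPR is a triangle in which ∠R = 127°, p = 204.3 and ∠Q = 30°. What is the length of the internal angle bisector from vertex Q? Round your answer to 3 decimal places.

t_Q ≈ 265.018

The third angle is ∠P = 180° − ∠R − ∠Q = 23.00°.
Law of sines: q = p·sin Q/sin P ≈ 261.43.
Law of sines: r = p·sin R/sin P ≈ 417.58.
The bisector from Q has length 2·p·r·cos(∠Q/2)/(p+r) ≈ 265.02.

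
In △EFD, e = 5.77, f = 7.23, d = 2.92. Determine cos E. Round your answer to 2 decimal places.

By the law of cosines, cos E = (f² + d² − e²) / (2·f·d) ≈ 0.65145, so ∠E ≈ 49.35°.

0.65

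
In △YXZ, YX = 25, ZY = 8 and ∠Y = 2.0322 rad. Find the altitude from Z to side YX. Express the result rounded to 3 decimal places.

7.163

By the law of cosines, XZ² = ZY² + YX² − 2·ZY·YX·cos Y = 867.08, so XZ ≈ 29.446.
Area = ½·ZY·YX·sin Y ≈ 89.543.
The altitude from Z has length 2·area/YX ≈ 7.1634.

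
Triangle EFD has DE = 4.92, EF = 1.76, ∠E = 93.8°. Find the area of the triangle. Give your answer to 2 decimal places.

Area = ½·DE·EF·sin E ≈ 4.3201.

area ≈ 4.32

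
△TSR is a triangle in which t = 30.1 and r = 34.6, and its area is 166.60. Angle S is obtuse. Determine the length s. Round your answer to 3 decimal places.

From area = ½·r·t·sin S, we get sin S = 2·area/(r·t) ≈ 0.31994.
Taking the obtuse solution, ∠S ≈ 161.34°.
Law of cosines then gives s ≈ 63.848.

63.848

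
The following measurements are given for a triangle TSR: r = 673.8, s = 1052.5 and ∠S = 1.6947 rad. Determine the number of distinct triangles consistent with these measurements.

r·sin S = 673.8·sin(1.6947 rad) ≈ 668.6.
Since ∠S is not acute, a triangle exists only if s > r; here s > r, so there is exactly one triangle.

1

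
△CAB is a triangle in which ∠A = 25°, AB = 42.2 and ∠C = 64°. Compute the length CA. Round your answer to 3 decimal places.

The third angle is ∠B = 180° − ∠C − ∠A = 91.00°.
Law of sines: CA = AB·sin B/sin C ≈ 46.945.

46.945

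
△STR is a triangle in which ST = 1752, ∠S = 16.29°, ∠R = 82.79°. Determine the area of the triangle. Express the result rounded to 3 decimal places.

428490.268

The third angle is ∠T = 180° − ∠R − ∠S = 80.92°.
Law of sines: TR = ST·sin S/sin R ≈ 495.35.
Law of sines: RS = ST·sin T/sin R ≈ 1743.8.
Area = ½·ST·TR·sin T ≈ 4.2849e+05.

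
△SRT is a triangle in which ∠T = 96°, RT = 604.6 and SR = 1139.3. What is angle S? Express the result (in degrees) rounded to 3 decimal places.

Law of sines: sin S = RT·sin T/SR ≈ 0.52777.
Since SR ≥ RT, only the acute value applies: ∠S ≈ 31.85°.
Then ∠R = 180° − ∠T − ∠S ≈ 52.15°.

∠S ≈ 31.855°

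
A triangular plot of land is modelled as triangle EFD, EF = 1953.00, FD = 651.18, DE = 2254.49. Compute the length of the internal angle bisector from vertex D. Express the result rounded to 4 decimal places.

By the law of cosines, cos D = (FD² + DE² − EF²) / (2·FD·DE) ≈ 0.57645, so ∠D ≈ 54.80°.
The bisector from D has length 2·FD·DE·cos(∠D/2)/(FD+DE) ≈ 897.14.

897.1361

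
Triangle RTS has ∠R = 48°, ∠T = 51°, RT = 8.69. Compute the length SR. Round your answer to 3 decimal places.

The third angle is ∠S = 180° − ∠R − ∠T = 81.00°.
Law of sines: SR = RT·sin T/sin S ≈ 6.8376.

6.838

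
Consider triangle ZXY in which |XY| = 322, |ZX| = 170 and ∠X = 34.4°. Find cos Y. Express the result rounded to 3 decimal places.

By the law of cosines, |YZ|² = |ZX|² + |XY|² − 2·|ZX|·|XY|·cos X = 42251, so |YZ| ≈ 205.55.
Law of cosines again: cos Y = (|XY|² + |YZ|² − |ZX|²)/(2·|XY|·|YZ|) ≈ 0.88412, so ∠Y ≈ 27.86°.

cos Y ≈ 0.884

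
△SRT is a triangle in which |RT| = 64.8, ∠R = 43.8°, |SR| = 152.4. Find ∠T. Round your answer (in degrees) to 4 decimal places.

By the law of cosines, |TS|² = |SR|² + |RT|² − 2·|SR|·|RT|·cos R = 13169, so |TS| ≈ 114.76.
Law of cosines again: cos T = (|RT|² + |TS|² − |SR|²)/(2·|RT|·|TS|) ≈ -0.39384, so ∠T ≈ 113.19°.

∠T ≈ 113.1937°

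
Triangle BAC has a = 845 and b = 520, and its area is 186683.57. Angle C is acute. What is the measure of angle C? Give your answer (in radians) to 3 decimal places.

∠C ≈ 1.015 rad

From area = ½·b·a·sin C, we get sin C = 2·area/(b·a) ≈ 0.84972.
Taking the acute solution, ∠C ≈ 1.015 rad.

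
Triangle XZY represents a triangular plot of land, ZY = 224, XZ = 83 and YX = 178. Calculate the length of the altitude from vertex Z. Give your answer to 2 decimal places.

76.33

Semiperimeter s = (224 + 178 + 83)/2 = 242.5.
Heron's formula: area = √(242.5·18.5·64.5·159.5) ≈ 6793.6.
The altitude from Z has length 2·area/YX ≈ 76.333.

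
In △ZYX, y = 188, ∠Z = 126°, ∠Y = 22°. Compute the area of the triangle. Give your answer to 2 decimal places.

The third angle is ∠X = 180° − ∠Z − ∠Y = 32.00°.
Law of sines: z = y·sin Z/sin Y ≈ 406.01.
Law of sines: x = y·sin X/sin Y ≈ 265.95.
Area = ½·y·z·sin X ≈ 20224.

20224.49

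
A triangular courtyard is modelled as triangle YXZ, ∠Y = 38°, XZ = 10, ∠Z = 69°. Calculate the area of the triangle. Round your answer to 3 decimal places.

area ≈ 72.506

The third angle is ∠X = 180° − ∠Z − ∠Y = 73.00°.
Law of sines: ZY = XZ·sin X/sin Y ≈ 15.533.
Law of sines: YX = XZ·sin Z/sin Y ≈ 15.164.
Area = ½·XZ·ZY·sin Z ≈ 72.506.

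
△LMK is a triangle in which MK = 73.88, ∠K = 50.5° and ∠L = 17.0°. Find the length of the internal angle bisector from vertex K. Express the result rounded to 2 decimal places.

The third angle is ∠M = 180° − ∠K − ∠L = 112.50°.
Law of sines: KL = MK·sin M/sin L ≈ 233.46.
Law of sines: LM = MK·sin K/sin L ≈ 194.98.
The bisector from K has length 2·MK·KL·cos(∠K/2)/(MK+KL) ≈ 101.52.

101.52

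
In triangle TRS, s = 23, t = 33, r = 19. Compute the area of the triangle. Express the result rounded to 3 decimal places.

212.761

Semiperimeter p = (33 + 19 + 23)/2 = 37.5.
Heron's formula: area = √(37.5·4.5·18.5·14.5) ≈ 212.76.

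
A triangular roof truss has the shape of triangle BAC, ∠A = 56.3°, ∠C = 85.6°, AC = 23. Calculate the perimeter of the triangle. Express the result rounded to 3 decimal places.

The third angle is ∠B = 180° − ∠A − ∠C = 38.10°.
Law of sines: CB = AC·sin A/sin B ≈ 31.011.
Law of sines: BA = AC·sin C/sin B ≈ 37.165.
Semiperimeter s = (23+31.011+37.165)/2 = 45.588.
Perimeter = 23 + 31.011 + 37.165 = 91.176.

perimeter ≈ 91.176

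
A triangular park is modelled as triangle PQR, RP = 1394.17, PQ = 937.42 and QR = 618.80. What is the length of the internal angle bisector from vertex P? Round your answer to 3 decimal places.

t_P ≈ 1102.211

By the law of cosines, cos P = (RP² + PQ² − QR²) / (2·RP·PQ) ≈ 0.93332, so ∠P ≈ 21.04°.
The bisector from P has length 2·RP·PQ·cos(∠P/2)/(RP+PQ) ≈ 1102.2.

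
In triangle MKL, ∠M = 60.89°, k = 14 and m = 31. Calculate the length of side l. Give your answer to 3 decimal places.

35.296

Law of sines: sin K = k·sin M/m ≈ 0.39457.
Since m ≥ k, only the acute value applies: ∠K ≈ 23.24°.
Then ∠L = 180° − ∠M − ∠K ≈ 95.87°.
Law of sines gives l = m·sin L/sin M ≈ 35.296.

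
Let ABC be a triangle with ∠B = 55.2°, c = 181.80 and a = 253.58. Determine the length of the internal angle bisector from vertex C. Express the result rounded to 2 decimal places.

By the law of cosines, b² = c² + a² − 2·c·a·cos B = 44733, so b ≈ 211.5.
Law of cosines again: cos C = (a² + b² − c²)/(2·a·b) ≈ 0.70838, so ∠C ≈ 44.90°.
The bisector from C has length 2·a·b·cos(∠C/2)/(a+b) ≈ 213.16.

t_C ≈ 213.16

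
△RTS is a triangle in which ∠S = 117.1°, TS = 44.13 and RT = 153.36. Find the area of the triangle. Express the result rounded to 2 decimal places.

2516.99

Law of sines: sin R = TS·sin S/RT ≈ 0.25616.
Since RT ≥ TS, only the acute value applies: ∠R ≈ 14.84°.
Then ∠T = 180° − ∠S − ∠R ≈ 48.06°.
Law of sines gives SR = RT·sin T/sin S ≈ 128.14.
Area = ½·RT·TS·sin T ≈ 2517.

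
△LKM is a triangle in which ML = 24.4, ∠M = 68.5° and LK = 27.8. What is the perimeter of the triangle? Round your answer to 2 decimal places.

Law of sines: sin K = ML·sin M/LK ≈ 0.81663.
Since LK ≥ ML, only the acute value applies: ∠K ≈ 54.75°.
Then ∠L = 180° − ∠M − ∠K ≈ 56.75°.
Law of sines gives KM = LK·sin L/sin M ≈ 24.988.
Semiperimeter s = (24.988+24.4+27.8)/2 = 38.594.
Perimeter = 24.988 + 24.4 + 27.8 = 77.188.

77.19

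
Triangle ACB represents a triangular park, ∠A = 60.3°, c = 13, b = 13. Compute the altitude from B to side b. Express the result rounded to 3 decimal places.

h_B ≈ 11.292

By the law of cosines, a² = c² + b² − 2·c·b·cos A = 170.53, so a ≈ 13.059.
Area = ½·c·b·sin A ≈ 73.399.
The altitude from B has length 2·area/b ≈ 11.292.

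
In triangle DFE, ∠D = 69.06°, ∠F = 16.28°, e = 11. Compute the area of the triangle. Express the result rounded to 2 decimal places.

area ≈ 15.89

The third angle is ∠E = 180° − ∠D − ∠F = 94.66°.
Law of sines: d = e·sin D/sin E ≈ 10.308.
Law of sines: f = e·sin F/sin E ≈ 3.0939.
Area = ½·e·d·sin F ≈ 15.892.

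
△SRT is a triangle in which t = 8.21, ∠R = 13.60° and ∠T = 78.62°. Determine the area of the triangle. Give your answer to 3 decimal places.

The third angle is ∠S = 180° − ∠R − ∠T = 87.78°.
Law of sines: s = t·sin S/sin T ≈ 8.3684.
Law of sines: r = t·sin R/sin T ≈ 1.9692.
Area = ½·t·s·sin R ≈ 8.0776.

area ≈ 8.078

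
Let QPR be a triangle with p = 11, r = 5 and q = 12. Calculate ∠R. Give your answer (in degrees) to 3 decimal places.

∠R ≈ 24.620°

By the law of cosines, cos R = (q² + p² − r²) / (2·q·p) ≈ 0.90909, so ∠R ≈ 24.62°.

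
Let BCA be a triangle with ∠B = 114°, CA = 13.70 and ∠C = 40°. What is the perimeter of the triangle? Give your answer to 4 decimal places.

perimeter ≈ 29.9136

The third angle is ∠A = 180° − ∠B − ∠C = 26.00°.
Law of sines: AB = CA·sin C/sin B ≈ 9.6396.
Law of sines: BC = CA·sin A/sin B ≈ 6.574.
Semiperimeter s = (13.7+9.6396+6.574)/2 = 14.957.
Perimeter = 13.7 + 9.6396 + 6.574 = 29.914.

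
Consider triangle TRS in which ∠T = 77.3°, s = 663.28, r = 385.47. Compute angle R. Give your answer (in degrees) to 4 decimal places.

By the law of cosines, t² = r² + s² − 2·r·s·cos T = 4.7611e+05, so t ≈ 690.01.
Law of cosines again: cos R = (s² + t² − r²)/(2·s·t) ≈ 0.83845, so ∠R ≈ 33.02°.

33.0232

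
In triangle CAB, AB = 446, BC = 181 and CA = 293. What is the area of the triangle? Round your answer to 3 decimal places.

17322.209

Semiperimeter s = (446 + 181 + 293)/2 = 460.
Heron's formula: area = √(460·14·279·167) ≈ 17322.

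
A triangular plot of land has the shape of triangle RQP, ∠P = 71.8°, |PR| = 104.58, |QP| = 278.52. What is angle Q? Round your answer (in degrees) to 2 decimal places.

By the law of cosines, |RQ|² = |QP|² + |PR|² − 2·|QP|·|PR|·cos P = 70315, so |RQ| ≈ 265.17.
Law of cosines again: cos Q = (|RQ|² + |QP|² − |PR|²)/(2·|RQ|·|QP|) ≈ 0.92716, so ∠Q ≈ 22.00°.

22.00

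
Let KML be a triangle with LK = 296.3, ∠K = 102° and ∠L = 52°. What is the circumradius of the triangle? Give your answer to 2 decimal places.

The third angle is ∠M = 180° − ∠L − ∠K = 26.00°.
Law of sines: ML = LK·sin K/sin M ≈ 661.14.
Law of sines: KM = LK·sin L/sin M ≈ 532.63.
Circumradius = LK/(2 sin M) ≈ 337.96.

R ≈ 337.96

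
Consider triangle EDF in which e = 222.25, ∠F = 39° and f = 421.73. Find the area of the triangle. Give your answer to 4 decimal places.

area ≈ 39902.6365

Law of sines: sin E = e·sin F/f ≈ 0.33165.
Since f ≥ e, only the acute value applies: ∠E ≈ 19.37°.
Then ∠D = 180° − ∠F − ∠E ≈ 121.63°.
Law of sines gives d = f·sin D/sin F ≈ 570.58.
Area = ½·f·e·sin D ≈ 39903.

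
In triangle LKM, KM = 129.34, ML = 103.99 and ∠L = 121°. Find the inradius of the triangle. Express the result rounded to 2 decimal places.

r ≈ 13.09

Law of sines: sin K = ML·sin L/KM ≈ 0.68917.
Since KM ≥ ML, only the acute value applies: ∠K ≈ 43.56°.
Then ∠M = 180° − ∠L − ∠K ≈ 15.44°.
Law of sines gives LK = KM·sin M/sin L ≈ 40.161.
Area = ½·KM·ML·sin M ≈ 1789.9.
Semiperimeter s = (129.34+103.99+40.161)/2 = 136.75.
Inradius = area/s = 1789.9/136.75 ≈ 13.089.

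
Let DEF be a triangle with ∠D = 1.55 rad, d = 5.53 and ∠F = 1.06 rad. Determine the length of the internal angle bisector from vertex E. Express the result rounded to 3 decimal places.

The third angle is ∠E = π − ∠F − ∠D = 0.532 rad.
Law of sines: e = d·sin E/sin D ≈ 2.8038.
Law of sines: f = d·sin F/sin D ≈ 4.8252.
The bisector from E has length 2·f·d·cos(∠E/2)/(f+d) ≈ 4.9726.

4.973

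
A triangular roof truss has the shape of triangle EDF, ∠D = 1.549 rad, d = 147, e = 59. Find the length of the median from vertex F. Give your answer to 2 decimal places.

Law of sines: sin E = e·sin D/d ≈ 0.40127.
Since d ≥ e, only the acute value applies: ∠E ≈ 0.413 rad.
Then ∠F = π − ∠D − ∠E ≈ 1.180 rad.
Law of sines gives f = d·sin F/sin D ≈ 135.93.
Median from F: ½√(2·e² + 2·d² − f²) ≈ 89.026.

m_F ≈ 89.03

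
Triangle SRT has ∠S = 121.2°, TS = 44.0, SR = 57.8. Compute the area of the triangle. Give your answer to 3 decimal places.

area ≈ 1087.681

Area = ½·TS·SR·sin S ≈ 1087.7.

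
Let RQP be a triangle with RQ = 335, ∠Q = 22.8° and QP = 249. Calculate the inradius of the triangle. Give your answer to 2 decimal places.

By the law of cosines, PR² = RQ² + QP² − 2·RQ·QP·cos Q = 20432, so PR ≈ 142.94.
Area = ½·RQ·QP·sin Q ≈ 16162.
Semiperimeter s = (249+142.94+335)/2 = 363.47.
Inradius = area/s = 16162/363.47 ≈ 44.467.

r ≈ 44.47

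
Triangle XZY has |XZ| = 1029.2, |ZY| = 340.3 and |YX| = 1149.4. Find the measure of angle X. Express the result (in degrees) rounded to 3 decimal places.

By the law of cosines, cos X = (|YX|² + |XZ|² − |ZY|²) / (2·|YX|·|XZ|) ≈ 0.95716, so ∠X ≈ 16.83°.

16.832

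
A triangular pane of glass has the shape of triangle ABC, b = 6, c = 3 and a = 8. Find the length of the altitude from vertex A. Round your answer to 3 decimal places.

Semiperimeter s = (8 + 6 + 3)/2 = 8.5.
Heron's formula: area = √(8.5·0.5·2.5·5.5) ≈ 7.6444.
The altitude from A has length 2·area/a ≈ 1.9111.

h_A ≈ 1.911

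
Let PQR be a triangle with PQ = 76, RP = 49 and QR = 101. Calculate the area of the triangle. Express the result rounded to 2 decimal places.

area ≈ 1791.93

Semiperimeter s = (101 + 49 + 76)/2 = 113.
Heron's formula: area = √(113·12·64·37) ≈ 1791.9.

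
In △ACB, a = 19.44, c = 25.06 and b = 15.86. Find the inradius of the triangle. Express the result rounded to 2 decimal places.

r ≈ 5.11

Semiperimeter s = (19.44 + 25.06 + 15.86)/2 = 30.18.
Heron's formula: area = √(30.18·10.74·5.12·14.32) ≈ 154.16.
Inradius = area/s = 154.16/30.18 ≈ 5.108.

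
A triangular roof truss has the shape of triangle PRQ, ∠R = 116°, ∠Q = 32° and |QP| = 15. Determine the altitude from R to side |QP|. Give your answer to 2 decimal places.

The third angle is ∠P = 180° − ∠R − ∠Q = 32.00°.
Law of sines: |RQ| = |QP|·sin P/sin R ≈ 8.8438.
Law of sines: |PR| = |QP|·sin Q/sin R ≈ 8.8438.
Area = ½·|QP|·|RQ|·sin Q ≈ 35.149.
The altitude from R has length 2·area/|QP| ≈ 4.6865.

4.69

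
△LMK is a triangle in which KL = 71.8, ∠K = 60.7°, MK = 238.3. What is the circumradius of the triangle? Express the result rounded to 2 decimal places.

By the law of cosines, LM² = MK² + KL² − 2·MK·KL·cos K = 45196, so LM ≈ 212.59.
Area = ½·MK·KL·sin K ≈ 7460.5.
Circumradius = LM/(2 sin K) ≈ 121.89.

R ≈ 121.89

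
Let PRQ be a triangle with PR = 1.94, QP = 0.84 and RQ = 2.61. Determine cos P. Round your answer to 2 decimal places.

-0.72

By the law of cosines, cos P = (QP² + PR² − RQ²) / (2·QP·PR) ≈ -0.71886, so ∠P ≈ 135.96°.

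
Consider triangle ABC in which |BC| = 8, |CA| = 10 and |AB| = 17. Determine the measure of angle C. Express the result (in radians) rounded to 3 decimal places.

2.467

By the law of cosines, cos C = (|BC|² + |CA|² − |AB|²) / (2·|BC|·|CA|) ≈ -0.78125, so ∠C ≈ 2.467 rad.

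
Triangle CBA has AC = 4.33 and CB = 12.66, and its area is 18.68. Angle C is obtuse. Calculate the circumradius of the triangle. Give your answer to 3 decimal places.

11.813

From area = ½·AC·CB·sin C, we get sin C = 2·area/(AC·CB) ≈ 0.68153.
Taking the obtuse solution, ∠C ≈ 2.392 rad.
Law of cosines then gives BA ≈ 16.101.
Circumradius = BA/(2 sin C) ≈ 11.813.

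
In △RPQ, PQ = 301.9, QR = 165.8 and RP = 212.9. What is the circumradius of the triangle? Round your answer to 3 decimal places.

156.309

By the law of cosines, cos R = (QR² + RP² − PQ²) / (2·QR·RP) ≈ -0.25961, so ∠R ≈ 105.05°.
Circumradius = PQ/(2 sin R) ≈ 156.31.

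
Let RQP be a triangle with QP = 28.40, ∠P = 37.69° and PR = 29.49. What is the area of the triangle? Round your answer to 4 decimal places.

256.0240

Area = ½·QP·PR·sin P ≈ 256.02.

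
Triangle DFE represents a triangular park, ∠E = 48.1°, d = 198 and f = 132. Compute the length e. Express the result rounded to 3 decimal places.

147.374

By the law of cosines, e² = d² + f² − 2·d·f·cos E = 21719, so e ≈ 147.37.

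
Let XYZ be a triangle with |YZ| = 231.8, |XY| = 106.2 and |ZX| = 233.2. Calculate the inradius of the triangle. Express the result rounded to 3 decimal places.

Semiperimeter s = (231.8 + 233.2 + 106.2)/2 = 285.6.
Heron's formula: area = √(285.6·53.8·52.4·179.4) ≈ 12018.
Inradius = area/s = 12018/285.6 ≈ 42.081.

r ≈ 42.081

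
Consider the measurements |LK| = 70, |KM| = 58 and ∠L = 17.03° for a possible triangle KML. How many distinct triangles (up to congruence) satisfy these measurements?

2

|LK|·sin L = 70·sin(17.03°) ≈ 20.5.
Since |LK| sin L < |KM| < |LK| (20.5 < 58 < 70), two triangles exist.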